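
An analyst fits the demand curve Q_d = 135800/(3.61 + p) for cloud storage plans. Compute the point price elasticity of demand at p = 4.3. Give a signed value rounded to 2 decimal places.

dQ_d/dp = −135800/(3.61 + p)² = -2170.44. At p = 4.3, Q_d = 17168.1.
Ed = (dQ_d/dp)·(p/Q_d) = (-2170.44) × (4.3/17168.1) = -0.5436…

-0.54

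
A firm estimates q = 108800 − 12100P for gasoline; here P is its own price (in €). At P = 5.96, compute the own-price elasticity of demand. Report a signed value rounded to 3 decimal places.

-1.966

At the given values, q = 108800 − 12100(5.96) = 36684.
∂q/∂P = −12100.
E = (-12100) × (5.96/36684) = -1.96587…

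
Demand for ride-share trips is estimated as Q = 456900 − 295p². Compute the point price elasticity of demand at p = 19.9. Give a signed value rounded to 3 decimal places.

dQ/dp = −2·295·p = -11741. At p = 19.9, Q = 340077.05.
Ed = (dQ/dp)·(p/Q) = (-11741) × (19.9/340077.05) = -0.68703…

-0.687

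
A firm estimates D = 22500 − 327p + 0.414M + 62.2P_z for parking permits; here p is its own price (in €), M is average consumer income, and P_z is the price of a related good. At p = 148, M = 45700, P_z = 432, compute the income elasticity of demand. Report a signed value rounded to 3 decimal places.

At the given values, D = 22500 − 327(148) + 0.414(45700) + 62.2(432) = 19894.2.
∂D/∂M = 0.414.
E = (0.414) × (45700/19894.2) = 0.95102…

0.951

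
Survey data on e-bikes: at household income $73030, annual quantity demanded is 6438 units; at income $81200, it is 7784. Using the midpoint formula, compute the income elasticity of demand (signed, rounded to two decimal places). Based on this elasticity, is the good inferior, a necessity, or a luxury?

1.79; luxury

%ΔQ = (7784 − 6438)/[( 6438 + 7784)/2] = 1346/7111 = 0.189284…
%ΔIncome = (81200 − 73030)/[( 73030 + 81200)/2] = 8170/77115 = 0.105945…
E_income = (1346/7111) / (8170/77115) = 1.7866…
E_income > 1 ⇒ normal good, luxury.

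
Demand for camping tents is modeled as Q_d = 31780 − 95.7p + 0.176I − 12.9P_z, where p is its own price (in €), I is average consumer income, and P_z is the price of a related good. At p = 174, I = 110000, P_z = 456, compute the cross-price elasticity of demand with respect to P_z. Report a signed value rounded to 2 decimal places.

At the given values, Q_d = 31780 − 95.7(174) + 0.176(110000) − 12.9(456) = 28605.8.
∂Q_d/∂P_z = -12.9.
E = (-12.9) × (456/28605.8) = -0.2056…

-0.21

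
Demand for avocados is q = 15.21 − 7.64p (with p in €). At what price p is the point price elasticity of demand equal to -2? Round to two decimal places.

1.33

Ed = −7.64p/(15.21 − 7.64p). Set this equal to -2:
7.64p = 2·(15.21 − 7.64p) ⇒ 7.64p(1 + 2) = 2·15.21
p = 2·15.21 / (7.64·3) = 1.3272…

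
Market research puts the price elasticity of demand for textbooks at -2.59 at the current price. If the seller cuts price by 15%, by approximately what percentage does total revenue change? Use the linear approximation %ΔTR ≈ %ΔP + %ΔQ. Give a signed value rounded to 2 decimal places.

%ΔQ ≈ Ed × %ΔP = (-2.59) × (-15%) = +38.8500%
%ΔTR ≈ %ΔP + %ΔQ = (-15%) + (+38.8500%) = +23.8500%

+23.85%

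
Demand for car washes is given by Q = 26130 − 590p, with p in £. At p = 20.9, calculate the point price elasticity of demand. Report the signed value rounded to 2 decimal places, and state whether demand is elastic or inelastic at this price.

dQ/dp = −590. At p = 20.9, Q = 26130 − 590(20.9) = 13799.
Ed = (dQ/dp)·(p/Q) = −590 × (20.9/13799) = -0.8936…
|Ed| = 0.89 < 1, so demand is inelastic.

-0.89; inelastic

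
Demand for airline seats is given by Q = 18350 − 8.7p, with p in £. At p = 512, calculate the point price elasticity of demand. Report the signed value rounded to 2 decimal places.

dQ/dp = −8.7. At p = 512, Q = 18350 − 8.7(512) = 13895.6.
Ed = (dQ/dp)·(p/Q) = −8.7 × (512/13895.6) = -0.3205…

-0.32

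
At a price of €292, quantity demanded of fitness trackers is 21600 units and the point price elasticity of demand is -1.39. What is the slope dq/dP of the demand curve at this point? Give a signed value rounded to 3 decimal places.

Ed = (dq/dP)·(P/q) ⇒ dq/dP = Ed·q/P = (-1.39)·21600/292 = -102.82191…

-102.822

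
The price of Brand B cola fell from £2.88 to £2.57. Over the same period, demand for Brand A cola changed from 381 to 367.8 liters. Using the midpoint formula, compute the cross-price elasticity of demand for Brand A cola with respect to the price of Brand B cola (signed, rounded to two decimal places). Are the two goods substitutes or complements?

0.31; substitutes

%ΔQ_{Brand A cola} = (367.8 − 381)/avg = -13.2/374.4 = -0.035256…
%ΔP_{Brand B cola} = (2.57 − 2.88)/avg = -0.31/2.725 = -0.113761…
E_cross = (-13.2/374.4) / (-0.31/2.725) = 0.3099…
E_cross > 0 ⇒ the goods are substitutes.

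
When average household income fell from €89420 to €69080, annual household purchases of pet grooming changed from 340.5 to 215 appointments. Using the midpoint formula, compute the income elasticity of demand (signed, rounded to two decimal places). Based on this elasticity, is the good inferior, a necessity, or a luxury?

%ΔQ = (215 − 340.5)/[( 340.5 + 215)/2] = -125.5/277.75 = -0.451845…
%ΔIncome = (69080 − 89420)/[( 89420 + 69080)/2] = -20340/79250 = -0.256656…
E_income = (-125.5/277.75) / (-20340/79250) = 1.7605…
E_income > 1 ⇒ normal good, luxury.

1.76; luxury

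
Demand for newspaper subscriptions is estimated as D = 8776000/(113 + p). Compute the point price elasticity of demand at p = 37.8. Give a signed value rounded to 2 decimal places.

-0.25

dD/dp = −8776000/(113 + p)² = -385.917. At p = 37.8, D = 58196.3.
Ed = (dD/dp)·(p/D) = (-385.917) × (37.8/58196.3) = -0.2506…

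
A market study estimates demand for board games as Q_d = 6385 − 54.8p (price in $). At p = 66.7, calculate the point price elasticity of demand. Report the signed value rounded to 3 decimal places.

-1.339

dQ_d/dp = −54.8. At p = 66.7, Q_d = 6385 − 54.8(66.7) = 2729.84.
Ed = (dQ_d/dp)·(p/Q_d) = −54.8 × (66.7/2729.84) = -1.33896…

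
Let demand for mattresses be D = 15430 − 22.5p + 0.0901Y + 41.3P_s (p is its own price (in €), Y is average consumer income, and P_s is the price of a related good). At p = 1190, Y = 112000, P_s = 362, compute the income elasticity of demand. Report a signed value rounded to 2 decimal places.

0.74

At the given values, D = 15430 − 22.5(1190) + 0.0901(112000) + 41.3(362) = 13696.8.
∂D/∂Y = 0.0901.
E = (0.0901) × (112000/13696.8) = 0.7367…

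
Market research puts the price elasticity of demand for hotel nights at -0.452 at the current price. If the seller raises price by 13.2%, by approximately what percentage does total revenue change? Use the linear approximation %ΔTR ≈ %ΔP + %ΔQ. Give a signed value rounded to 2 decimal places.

%ΔQ ≈ Ed × %ΔP = (-0.452) × (+13.2%) = -5.9664%
%ΔTR ≈ %ΔP + %ΔQ = (+13.2%) + (-5.9664%) = +7.2336%

+7.23%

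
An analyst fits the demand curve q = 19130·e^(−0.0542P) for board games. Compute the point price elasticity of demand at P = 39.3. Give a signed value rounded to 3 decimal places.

dq/dP = −0.0542·q = -123.209. At P = 39.3, q = 2273.22.
Ed = (dq/dP)·(P/q) = (-123.209) × (39.3/2273.22) = -2.13006

-2.130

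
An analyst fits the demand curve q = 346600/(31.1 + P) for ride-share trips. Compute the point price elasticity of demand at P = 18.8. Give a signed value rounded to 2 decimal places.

dq/dP = −346600/(31.1 + P)² = -139.196. At P = 18.8, q = 6945.89.
Ed = (dq/dP)·(P/q) = (-139.196) × (18.8/6945.89) = -0.3767…

-0.38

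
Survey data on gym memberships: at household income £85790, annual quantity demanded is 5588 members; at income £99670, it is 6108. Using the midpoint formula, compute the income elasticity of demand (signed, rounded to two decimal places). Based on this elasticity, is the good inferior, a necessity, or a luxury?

0.59; necessity

%ΔQ = (6108 − 5588)/[( 5588 + 6108)/2] = 520/5848 = 0.088919…
%ΔIncome = (99670 − 85790)/[( 85790 + 99670)/2] = 13880/92730 = 0.149681…
E_income = (520/5848) / (13880/92730) = 0.5940…
0 < E_income < 1 ⇒ normal good, necessity.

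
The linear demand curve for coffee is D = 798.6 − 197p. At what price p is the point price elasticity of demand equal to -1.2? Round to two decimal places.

Ed = −197p/(798.6 − 197p). Set this equal to -1.2:
197p = 1.2·(798.6 − 197p) ⇒ 197p(1 + 1.2) = 1.2·798.6
p = 1.2·798.6 / (197·2.2) = 2.2111…

2.21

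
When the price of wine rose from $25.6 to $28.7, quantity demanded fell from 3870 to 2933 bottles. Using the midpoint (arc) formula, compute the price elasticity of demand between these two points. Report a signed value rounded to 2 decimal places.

%ΔQ = (2933 − 3870) / [(3870 + 2933)/2] = -937/3401.5 = -0.275466…
%ΔP = (28.7 − 25.6) / [(25.6 + 28.7)/2] = 3.1/27.15 = 0.114180…
Arc Ed = %ΔQ / %ΔP = (-937/3401.5) / (3.1/27.15) = -2.4125…

-2.41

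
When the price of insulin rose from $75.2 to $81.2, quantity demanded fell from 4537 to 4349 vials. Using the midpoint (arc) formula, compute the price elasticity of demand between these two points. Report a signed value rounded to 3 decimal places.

%ΔQ = (4349 − 4537) / [(4537 + 4349)/2] = -188/4443 = -0.042313…
%ΔP = (81.2 − 75.2) / [(75.2 + 81.2)/2] = 6/78.2 = 0.076726…
Arc Ed = %ΔQ / %ΔP = (-188/4443) / (6/78.2) = -0.55148…

-0.551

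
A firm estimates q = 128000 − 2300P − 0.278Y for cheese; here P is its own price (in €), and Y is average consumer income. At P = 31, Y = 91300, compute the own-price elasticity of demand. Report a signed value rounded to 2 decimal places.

At the given values, q = 128000 − 2300(31) − 0.278(91300) = 31318.6.
∂q/∂P = −2300.
E = (-2300) × (31/31318.6) = -2.2766…

-2.28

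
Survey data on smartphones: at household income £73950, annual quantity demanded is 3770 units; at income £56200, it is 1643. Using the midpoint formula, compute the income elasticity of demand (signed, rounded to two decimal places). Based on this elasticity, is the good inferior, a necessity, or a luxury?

%ΔQ = (1643 − 3770)/[( 3770 + 1643)/2] = -2127/2706.5 = -0.785885…
%ΔIncome = (56200 − 73950)/[( 73950 + 56200)/2] = -17750/65075 = -0.272762…
E_income = (-2127/2706.5) / (-17750/65075) = 2.8812…
E_income > 1 ⇒ normal good, luxury.

2.88; luxury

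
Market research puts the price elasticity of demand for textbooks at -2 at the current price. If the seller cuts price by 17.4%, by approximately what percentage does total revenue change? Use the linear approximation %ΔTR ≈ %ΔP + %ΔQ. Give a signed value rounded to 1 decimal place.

+17.4%

%ΔQ ≈ Ed × %ΔP = (-2) × (-17.4%) = +34.8000%
%ΔTR ≈ %ΔP + %ΔQ = (-17.4%) + (+34.8000%) = +17.4000%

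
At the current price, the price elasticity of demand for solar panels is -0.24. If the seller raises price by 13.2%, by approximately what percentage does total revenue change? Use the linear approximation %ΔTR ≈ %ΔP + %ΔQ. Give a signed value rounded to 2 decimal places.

+10.03%

%ΔQ ≈ Ed × %ΔP = (-0.24) × (+13.2%) = -3.1680%
%ΔTR ≈ %ΔP + %ΔQ = (+13.2%) + (-3.1680%) = +10.0320%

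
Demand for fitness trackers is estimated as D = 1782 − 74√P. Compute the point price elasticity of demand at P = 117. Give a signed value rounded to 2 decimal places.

dD/dP = −74/(2√P) = -3.42065. At P = 117, D = 981.568.
Ed = (dD/dP)·(P/D) = (-3.42065) × (117/981.568) = -0.4077…

-0.41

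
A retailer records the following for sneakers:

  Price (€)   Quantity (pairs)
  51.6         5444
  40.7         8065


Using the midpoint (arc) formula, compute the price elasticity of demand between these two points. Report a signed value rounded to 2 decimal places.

%ΔQ = (8065 − 5444) / [(5444 + 8065)/2] = 2621/6754.5 = 0.388037…
%ΔP = (40.7 − 51.6) / [(51.6 + 40.7)/2] = -10.9/46.15 = -0.236186…
Arc Ed = %ΔQ / %ΔP = (2621/6754.5) / (-10.9/46.15) = -1.6429…

-1.64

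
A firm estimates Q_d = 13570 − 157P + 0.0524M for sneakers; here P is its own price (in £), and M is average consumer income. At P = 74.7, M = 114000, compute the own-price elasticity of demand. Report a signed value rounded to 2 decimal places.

At the given values, Q_d = 13570 − 157(74.7) + 0.0524(114000) = 7815.7.
∂Q_d/∂P = −157.
E = (-157) × (74.7/7815.7) = -1.5005…

-1.50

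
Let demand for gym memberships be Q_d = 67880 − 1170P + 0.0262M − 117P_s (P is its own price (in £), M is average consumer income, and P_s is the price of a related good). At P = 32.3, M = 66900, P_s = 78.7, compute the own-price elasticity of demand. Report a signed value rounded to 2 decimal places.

-1.67

At the given values, Q_d = 67880 − 1170(32.3) + 0.0262(66900) − 117(78.7) = 22633.88.
∂Q_d/∂P = −1170.
E = (-1170) × (32.3/22633.88) = -1.6696…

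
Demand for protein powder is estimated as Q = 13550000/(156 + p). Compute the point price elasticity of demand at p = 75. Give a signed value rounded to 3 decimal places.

-0.325

dQ/dp = −13550000/(156 + p)² = -253.931. At p = 75, Q = 58658.
Ed = (dQ/dp)·(p/Q) = (-253.931) × (75/58658) = -0.32467…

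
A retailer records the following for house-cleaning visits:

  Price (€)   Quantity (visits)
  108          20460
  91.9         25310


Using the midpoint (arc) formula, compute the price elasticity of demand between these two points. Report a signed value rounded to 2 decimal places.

%ΔQ = (25310 − 20460) / [(20460 + 25310)/2] = 4850/22885 = 0.211929…
%ΔP = (91.9 − 108) / [(108 + 91.9)/2] = -16.1/99.95 = -0.161080…
Arc Ed = %ΔQ / %ΔP = (4850/22885) / (-16.1/99.95) = -1.3156…

-1.32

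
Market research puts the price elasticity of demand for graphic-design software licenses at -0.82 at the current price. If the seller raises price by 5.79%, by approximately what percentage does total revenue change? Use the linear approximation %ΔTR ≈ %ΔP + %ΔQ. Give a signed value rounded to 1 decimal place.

%ΔQ ≈ Ed × %ΔP = (-0.82) × (+5.79%) = -4.7478%
%ΔTR ≈ %ΔP + %ΔQ = (+5.79%) + (-4.7478%) = +1.0422%

+1.0%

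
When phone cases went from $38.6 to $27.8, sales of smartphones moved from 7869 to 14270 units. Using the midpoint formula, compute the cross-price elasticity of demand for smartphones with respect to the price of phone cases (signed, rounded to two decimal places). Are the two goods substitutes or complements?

-1.78; complements

%ΔQ_{smartphones} = (14270 − 7869)/avg = 6401/11069.5 = 0.578255…
%ΔP_{phone cases} = (27.8 − 38.6)/avg = -10.8/33.2 = -0.325301…
E_cross = (6401/11069.5) / (-10.8/33.2) = -1.7776…
E_cross < 0 ⇒ the goods are complements.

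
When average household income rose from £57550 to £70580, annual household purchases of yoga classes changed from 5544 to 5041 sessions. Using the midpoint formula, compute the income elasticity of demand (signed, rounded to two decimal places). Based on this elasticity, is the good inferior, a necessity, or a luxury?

%ΔQ = (5041 − 5544)/[( 5544 + 5041)/2] = -503/5292.5 = -0.095040…
%ΔIncome = (70580 − 57550)/[( 57550 + 70580)/2] = 13030/64065 = 0.203387…
E_income = (-503/5292.5) / (13030/64065) = -0.4672…
E_income < 0 ⇒ inferior good.

-0.47; inferior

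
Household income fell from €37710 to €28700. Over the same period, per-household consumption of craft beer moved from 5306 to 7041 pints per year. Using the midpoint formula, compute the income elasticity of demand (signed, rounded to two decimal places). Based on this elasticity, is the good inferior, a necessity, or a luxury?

%ΔQ = (7041 − 5306)/[( 5306 + 7041)/2] = 1735/6173.5 = 0.281039…
%ΔIncome = (28700 − 37710)/[( 37710 + 28700)/2] = -9010/33205 = -0.271344…
E_income = (1735/6173.5) / (-9010/33205) = -1.0357…
E_income < 0 ⇒ inferior good.

-1.04; inferior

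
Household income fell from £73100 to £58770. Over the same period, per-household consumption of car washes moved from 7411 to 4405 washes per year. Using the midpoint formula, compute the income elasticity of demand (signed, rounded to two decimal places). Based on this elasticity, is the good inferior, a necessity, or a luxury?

%ΔQ = (4405 − 7411)/[( 7411 + 4405)/2] = -3006/5908 = -0.508801…
%ΔIncome = (58770 − 73100)/[( 73100 + 58770)/2] = -14330/65935 = -0.217335…
E_income = (-3006/5908) / (-14330/65935) = 2.3410…
E_income > 1 ⇒ normal good, luxury.

2.34; luxury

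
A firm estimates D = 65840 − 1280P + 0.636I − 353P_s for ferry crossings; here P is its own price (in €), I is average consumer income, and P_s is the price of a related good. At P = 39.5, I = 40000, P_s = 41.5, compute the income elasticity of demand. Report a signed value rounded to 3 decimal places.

At the given values, D = 65840 − 1280(39.5) + 0.636(40000) − 353(41.5) = 26070.5.
∂D/∂I = 0.636.
E = (0.636) × (40000/26070.5) = 0.97581…

0.976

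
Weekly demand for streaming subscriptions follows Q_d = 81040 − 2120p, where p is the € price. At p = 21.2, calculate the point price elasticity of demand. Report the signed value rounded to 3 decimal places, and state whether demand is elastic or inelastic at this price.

-1.245; elastic

dQ_d/dp = −2120. At p = 21.2, Q_d = 81040 − 2120(21.2) = 36096.
Ed = (dQ_d/dp)·(p/Q_d) = −2120 × (21.2/36096) = -1.24512…
|Ed| = 1.245 > 1, so demand is elastic.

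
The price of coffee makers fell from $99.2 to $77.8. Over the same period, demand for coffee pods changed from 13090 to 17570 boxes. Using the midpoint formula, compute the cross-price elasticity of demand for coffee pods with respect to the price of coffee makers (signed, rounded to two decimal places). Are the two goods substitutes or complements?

-1.21; complements

%ΔQ_{coffee pods} = (17570 − 13090)/avg = 4480/15330 = 0.292237…
%ΔP_{coffee makers} = (77.8 − 99.2)/avg = -21.4/88.5 = -0.241807…
E_cross = (4480/15330) / (-21.4/88.5) = -1.2085…
E_cross < 0 ⇒ the goods are complements.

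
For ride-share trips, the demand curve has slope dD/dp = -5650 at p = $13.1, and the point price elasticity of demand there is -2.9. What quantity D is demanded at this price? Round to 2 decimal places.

25522.41

Ed = (dD/dp)·(p/D) ⇒ D = (dD/dp)·p/Ed = (-5650)·13.1/(-2.9) = 25522.4137…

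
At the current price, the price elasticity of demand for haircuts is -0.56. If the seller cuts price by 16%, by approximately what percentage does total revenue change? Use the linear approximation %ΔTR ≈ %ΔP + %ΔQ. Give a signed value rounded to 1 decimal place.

%ΔQ ≈ Ed × %ΔP = (-0.56) × (-16%) = +8.9600%
%ΔTR ≈ %ΔP + %ΔQ = (-16%) + (+8.9600%) = -7.0400%

-7.0%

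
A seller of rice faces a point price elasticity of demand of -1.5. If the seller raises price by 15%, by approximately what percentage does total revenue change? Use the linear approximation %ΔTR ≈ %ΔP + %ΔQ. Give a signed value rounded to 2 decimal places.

-7.50%

%ΔQ ≈ Ed × %ΔP = (-1.5) × (+15%) = -22.5000%
%ΔTR ≈ %ΔP + %ΔQ = (+15%) + (-22.5000%) = -7.5000%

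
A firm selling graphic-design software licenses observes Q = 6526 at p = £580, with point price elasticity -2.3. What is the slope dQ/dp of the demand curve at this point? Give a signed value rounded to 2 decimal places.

-25.88

Ed = (dQ/dp)·(p/Q) ⇒ dQ/dp = Ed·Q/p = (-2.3)·6526/580 = -25.8789…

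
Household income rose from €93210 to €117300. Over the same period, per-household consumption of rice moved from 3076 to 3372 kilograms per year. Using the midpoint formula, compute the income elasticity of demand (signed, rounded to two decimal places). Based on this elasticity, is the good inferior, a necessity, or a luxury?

0.40; necessity

%ΔQ = (3372 − 3076)/[( 3076 + 3372)/2] = 296/3224 = 0.091811…
%ΔIncome = (117300 − 93210)/[( 93210 + 117300)/2] = 24090/105255 = 0.228872…
E_income = (296/3224) / (24090/105255) = 0.4011…
0 < E_income < 1 ⇒ normal good, necessity.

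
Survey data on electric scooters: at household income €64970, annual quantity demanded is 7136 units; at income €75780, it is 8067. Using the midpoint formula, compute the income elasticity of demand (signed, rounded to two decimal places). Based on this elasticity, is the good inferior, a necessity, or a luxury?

0.80; necessity

%ΔQ = (8067 − 7136)/[( 7136 + 8067)/2] = 931/7601.5 = 0.122475…
%ΔIncome = (75780 − 64970)/[( 64970 + 75780)/2] = 10810/70375 = 0.153605…
E_income = (931/7601.5) / (10810/70375) = 0.7973…
0 < E_income < 1 ⇒ normal good, necessity.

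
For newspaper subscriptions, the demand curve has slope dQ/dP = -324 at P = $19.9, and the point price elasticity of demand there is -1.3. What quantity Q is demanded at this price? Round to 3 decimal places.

4959.692

Ed = (dQ/dP)·(P/Q) ⇒ Q = (dQ/dP)·P/Ed = (-324)·19.9/(-1.3) = 4959.69230…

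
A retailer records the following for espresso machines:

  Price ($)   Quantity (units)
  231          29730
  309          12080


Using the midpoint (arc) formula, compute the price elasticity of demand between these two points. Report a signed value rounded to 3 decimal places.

%ΔQ = (12080 − 29730) / [(29730 + 12080)/2] = -17650/20905 = -0.844295…
%ΔP = (309 − 231) / [(231 + 309)/2] = 78/270 = 0.288888…
Arc Ed = %ΔQ / %ΔP = (-17650/20905) / (78/270) = -2.92256…

-2.923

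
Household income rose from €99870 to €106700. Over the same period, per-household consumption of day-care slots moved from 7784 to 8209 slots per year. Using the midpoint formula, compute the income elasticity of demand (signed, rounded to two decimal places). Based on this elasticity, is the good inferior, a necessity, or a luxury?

0.80; necessity

%ΔQ = (8209 − 7784)/[( 7784 + 8209)/2] = 425/7996.5 = 0.053148…
%ΔIncome = (106700 − 99870)/[( 99870 + 106700)/2] = 6830/103285 = 0.066127…
E_income = (425/7996.5) / (6830/103285) = 0.8037…
0 < E_income < 1 ⇒ normal good, necessity.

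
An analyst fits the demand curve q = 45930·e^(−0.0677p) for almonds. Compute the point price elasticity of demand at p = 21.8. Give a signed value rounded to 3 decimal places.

dq/dp = −0.0677·q = -710.767. At p = 21.8, q = 10498.8.
Ed = (dq/dp)·(p/q) = (-710.767) × (21.8/10498.8) = -1.47586

-1.476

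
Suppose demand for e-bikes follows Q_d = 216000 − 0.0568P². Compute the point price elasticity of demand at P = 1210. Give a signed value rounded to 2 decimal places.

-1.25

dQ_d/dP = −2·0.0568·P = -137.456. At P = 1210, Q_d = 132839.12.
Ed = (dQ_d/dP)·(P/Q_d) = (-137.456) × (1210/132839.12) = -1.2520…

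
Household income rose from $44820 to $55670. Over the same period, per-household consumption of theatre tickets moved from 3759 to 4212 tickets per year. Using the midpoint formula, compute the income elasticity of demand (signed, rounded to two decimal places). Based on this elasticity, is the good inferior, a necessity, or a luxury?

0.53; necessity

%ΔQ = (4212 − 3759)/[( 3759 + 4212)/2] = 453/3985.5 = 0.113662…
%ΔIncome = (55670 − 44820)/[( 44820 + 55670)/2] = 10850/50245 = 0.215941…
E_income = (453/3985.5) / (10850/50245) = 0.5263…
0 < E_income < 1 ⇒ normal good, necessity.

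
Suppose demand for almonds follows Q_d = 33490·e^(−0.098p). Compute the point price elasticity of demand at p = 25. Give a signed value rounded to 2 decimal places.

dQ_d/dp = −0.098·Q_d = -283.217. At p = 25, Q_d = 2889.97.
Ed = (dQ_d/dp)·(p/Q_d) = (-283.217) × (25/2889.97) = -2.45

-2.45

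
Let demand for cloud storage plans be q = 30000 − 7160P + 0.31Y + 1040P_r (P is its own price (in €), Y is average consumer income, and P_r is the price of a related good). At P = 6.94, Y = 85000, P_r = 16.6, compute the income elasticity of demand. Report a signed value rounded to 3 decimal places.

1.101

At the given values, q = 30000 − 7160(6.94) + 0.31(85000) + 1040(16.6) = 23923.6.
∂q/∂Y = 0.31.
E = (0.31) × (85000/23923.6) = 1.10142…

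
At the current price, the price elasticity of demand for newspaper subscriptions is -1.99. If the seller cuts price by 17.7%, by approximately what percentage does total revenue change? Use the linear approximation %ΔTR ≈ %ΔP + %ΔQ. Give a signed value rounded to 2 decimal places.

+17.52%

%ΔQ ≈ Ed × %ΔP = (-1.99) × (-17.7%) = +35.2230%
%ΔTR ≈ %ΔP + %ΔQ = (-17.7%) + (+35.2230%) = +17.5230%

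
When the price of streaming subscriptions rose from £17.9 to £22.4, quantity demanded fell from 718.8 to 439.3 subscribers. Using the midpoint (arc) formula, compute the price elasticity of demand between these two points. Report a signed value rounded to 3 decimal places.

%ΔQ = (439.3 − 718.8) / [(718.8 + 439.3)/2] = -279.5/579.05 = -0.482687…
%ΔP = (22.4 − 17.9) / [(17.9 + 22.4)/2] = 4.5/20.15 = 0.223325…
Arc Ed = %ΔQ / %ΔP = (-279.5/579.05) / (4.5/20.15) = -2.16136…

-2.161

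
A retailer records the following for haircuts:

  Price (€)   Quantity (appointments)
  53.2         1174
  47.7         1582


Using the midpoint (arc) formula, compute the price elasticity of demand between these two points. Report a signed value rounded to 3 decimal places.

-2.716

%ΔQ = (1582 − 1174) / [(1174 + 1582)/2] = 408/1378 = 0.296081…
%ΔP = (47.7 − 53.2) / [(53.2 + 47.7)/2] = -5.5/50.45 = -0.109018…
Arc Ed = %ΔQ / %ΔP = (408/1378) / (-5.5/50.45) = -2.71587…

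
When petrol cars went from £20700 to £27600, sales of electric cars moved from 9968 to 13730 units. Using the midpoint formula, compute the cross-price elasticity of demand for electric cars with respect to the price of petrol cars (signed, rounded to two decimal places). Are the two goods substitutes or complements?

1.11; substitutes

%ΔQ_{electric cars} = (13730 − 9968)/avg = 3762/11849 = 0.317495…
%ΔP_{petrol cars} = (27600 − 20700)/avg = 6900/24150 = 0.285714…
E_cross = (3762/11849) / (6900/24150) = 1.1112…
E_cross > 0 ⇒ the goods are substitutes.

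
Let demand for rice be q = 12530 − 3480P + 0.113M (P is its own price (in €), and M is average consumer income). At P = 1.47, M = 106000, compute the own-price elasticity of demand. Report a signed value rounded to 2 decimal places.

-0.26

At the given values, q = 12530 − 3480(1.47) + 0.113(106000) = 19392.4.
∂q/∂P = −3480.
E = (-3480) × (1.47/19392.4) = -0.2637…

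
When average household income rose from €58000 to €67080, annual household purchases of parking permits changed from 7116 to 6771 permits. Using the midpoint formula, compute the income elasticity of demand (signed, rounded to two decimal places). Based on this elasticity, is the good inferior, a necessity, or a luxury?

%ΔQ = (6771 − 7116)/[( 7116 + 6771)/2] = -345/6943.5 = -0.049686…
%ΔIncome = (67080 − 58000)/[( 58000 + 67080)/2] = 9080/62540 = 0.145187…
E_income = (-345/6943.5) / (9080/62540) = -0.3422…
E_income < 0 ⇒ inferior good.

-0.34; inferior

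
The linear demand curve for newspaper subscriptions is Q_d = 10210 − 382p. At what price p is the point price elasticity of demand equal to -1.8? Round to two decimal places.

17.18

Ed = −382p/(10210 − 382p). Set this equal to -1.8:
382p = 1.8·(10210 − 382p) ⇒ 382p(1 + 1.8) = 1.8·10210
p = 1.8·10210 / (382·2.8) = 17.1821…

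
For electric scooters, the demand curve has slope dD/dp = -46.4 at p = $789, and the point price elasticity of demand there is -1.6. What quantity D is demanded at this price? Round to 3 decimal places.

Ed = (dD/dp)·(p/D) ⇒ D = (dD/dp)·p/Ed = (-46.4)·789/(-1.6) = 22881

22881.000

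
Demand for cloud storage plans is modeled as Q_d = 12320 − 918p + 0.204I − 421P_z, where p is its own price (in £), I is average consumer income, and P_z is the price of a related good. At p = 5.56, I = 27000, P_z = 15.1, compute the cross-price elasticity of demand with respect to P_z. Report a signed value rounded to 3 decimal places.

At the given values, Q_d = 12320 − 918(5.56) + 0.204(27000) − 421(15.1) = 6366.82.
∂Q_d/∂P_z = -421.
E = (-421) × (15.1/6366.82) = -0.99847…

-0.998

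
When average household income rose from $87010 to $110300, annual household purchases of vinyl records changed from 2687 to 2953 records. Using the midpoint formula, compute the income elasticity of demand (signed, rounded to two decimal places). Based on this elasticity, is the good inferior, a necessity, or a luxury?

0.40; necessity

%ΔQ = (2953 − 2687)/[( 2687 + 2953)/2] = 266/2820 = 0.094326…
%ΔIncome = (110300 − 87010)/[( 87010 + 110300)/2] = 23290/98655 = 0.236075…
E_income = (266/2820) / (23290/98655) = 0.3995…
0 < E_income < 1 ⇒ normal good, necessity.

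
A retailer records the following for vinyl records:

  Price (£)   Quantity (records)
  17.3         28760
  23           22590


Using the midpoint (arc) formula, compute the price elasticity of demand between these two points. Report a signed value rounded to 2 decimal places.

-0.85

%ΔQ = (22590 − 28760) / [(28760 + 22590)/2] = -6170/25675 = -0.240311…
%ΔP = (23 − 17.3) / [(17.3 + 23)/2] = 5.7/20.15 = 0.282878…
Arc Ed = %ΔQ / %ΔP = (-6170/25675) / (5.7/20.15) = -0.8495…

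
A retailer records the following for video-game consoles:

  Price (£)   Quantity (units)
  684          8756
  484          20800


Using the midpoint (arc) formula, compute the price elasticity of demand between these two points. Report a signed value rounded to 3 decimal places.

%ΔQ = (20800 − 8756) / [(8756 + 20800)/2] = 12044/14778 = 0.814995…
%ΔP = (484 − 684) / [(684 + 484)/2] = -200/584 = -0.342465…
Arc Ed = %ΔQ / %ΔP = (12044/14778) / (-200/584) = -2.37978…

-2.380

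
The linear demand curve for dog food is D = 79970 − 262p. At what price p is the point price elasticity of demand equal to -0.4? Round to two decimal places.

87.21

Ed = −262p/(79970 − 262p). Set this equal to -0.4:
262p = 0.4·(79970 − 262p) ⇒ 262p(1 + 0.4) = 0.4·79970
p = 0.4·79970 / (262·1.4) = 87.2082…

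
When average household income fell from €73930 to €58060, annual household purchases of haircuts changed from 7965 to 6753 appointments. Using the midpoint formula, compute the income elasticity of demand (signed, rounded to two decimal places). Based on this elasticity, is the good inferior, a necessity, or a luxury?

%ΔQ = (6753 − 7965)/[( 7965 + 6753)/2] = -1212/7359 = -0.164696…
%ΔIncome = (58060 − 73930)/[( 73930 + 58060)/2] = -15870/65995 = -0.240472…
E_income = (-1212/7359) / (-15870/65995) = 0.6848…
0 < E_income < 1 ⇒ normal good, necessity.

0.68; necessity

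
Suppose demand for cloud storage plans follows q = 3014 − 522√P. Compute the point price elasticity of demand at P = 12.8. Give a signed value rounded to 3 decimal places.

dq/dP = −522/(2√P) = -72.9517. At P = 12.8, q = 1146.44.
Ed = (dq/dP)·(P/q) = (-72.9517) × (12.8/1146.44) = -0.81450…

-0.815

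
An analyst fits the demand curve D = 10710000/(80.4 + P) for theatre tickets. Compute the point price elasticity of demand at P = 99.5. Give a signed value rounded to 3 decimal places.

dD/dP = −10710000/(80.4 + P)² = -330.923. At P = 99.5, D = 59533.1.
Ed = (dD/dP)·(P/D) = (-330.923) × (99.5/59533.1) = -0.55308…

-0.553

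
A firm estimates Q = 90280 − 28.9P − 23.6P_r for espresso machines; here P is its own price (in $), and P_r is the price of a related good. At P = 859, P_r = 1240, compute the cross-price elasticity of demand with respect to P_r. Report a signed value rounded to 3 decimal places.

At the given values, Q = 90280 − 28.9(859) − 23.6(1240) = 36190.9.
∂Q/∂P_r = -23.6.
E = (-23.6) × (1240/36190.9) = -0.80860…

-0.809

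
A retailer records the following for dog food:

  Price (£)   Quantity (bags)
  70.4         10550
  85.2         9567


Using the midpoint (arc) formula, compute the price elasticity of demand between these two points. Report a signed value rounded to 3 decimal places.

-0.514

%ΔQ = (9567 − 10550) / [(10550 + 9567)/2] = -983/10058.5 = -0.097728…
%ΔP = (85.2 − 70.4) / [(70.4 + 85.2)/2] = 14.8/77.8 = 0.190231…
Arc Ed = %ΔQ / %ΔP = (-983/10058.5) / (14.8/77.8) = -0.51373…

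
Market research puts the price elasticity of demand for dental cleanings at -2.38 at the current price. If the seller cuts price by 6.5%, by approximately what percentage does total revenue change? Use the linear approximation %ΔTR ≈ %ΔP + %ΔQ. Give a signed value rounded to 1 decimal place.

+9.0%

%ΔQ ≈ Ed × %ΔP = (-2.38) × (-6.5%) = +15.4700%
%ΔTR ≈ %ΔP + %ΔQ = (-6.5%) + (+15.4700%) = +8.9700%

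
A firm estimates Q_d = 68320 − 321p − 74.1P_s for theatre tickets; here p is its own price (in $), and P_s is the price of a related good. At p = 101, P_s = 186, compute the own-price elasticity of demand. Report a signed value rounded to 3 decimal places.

-1.466

At the given values, Q_d = 68320 − 321(101) − 74.1(186) = 22116.4.
∂Q_d/∂p = −321.
E = (-321) × (101/22116.4) = -1.46592…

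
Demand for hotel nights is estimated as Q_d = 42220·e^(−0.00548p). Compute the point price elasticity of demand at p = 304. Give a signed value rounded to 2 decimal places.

dQ_d/dp = −0.00548·Q_d = -43.732. At p = 304, Q_d = 7980.28.
Ed = (dQ_d/dp)·(p/Q_d) = (-43.732) × (304/7980.28) = -1.6659…

-1.67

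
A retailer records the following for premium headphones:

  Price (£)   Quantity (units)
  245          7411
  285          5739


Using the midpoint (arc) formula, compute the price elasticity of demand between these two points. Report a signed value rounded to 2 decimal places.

%ΔQ = (5739 − 7411) / [(7411 + 5739)/2] = -1672/6575 = -0.254296…
%ΔP = (285 − 245) / [(245 + 285)/2] = 40/265 = 0.150943…
Arc Ed = %ΔQ / %ΔP = (-1672/6575) / (40/265) = -1.6847…

-1.68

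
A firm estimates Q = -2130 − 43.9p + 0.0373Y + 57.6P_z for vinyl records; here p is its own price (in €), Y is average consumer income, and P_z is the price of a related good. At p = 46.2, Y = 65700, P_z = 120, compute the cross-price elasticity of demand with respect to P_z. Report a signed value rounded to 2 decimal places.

At the given values, Q = -2130 − 43.9(46.2) + 0.0373(65700) + 57.6(120) = 5204.43.
∂Q/∂P_z = 57.6.
E = (57.6) × (120/5204.43) = 1.3280…

1.33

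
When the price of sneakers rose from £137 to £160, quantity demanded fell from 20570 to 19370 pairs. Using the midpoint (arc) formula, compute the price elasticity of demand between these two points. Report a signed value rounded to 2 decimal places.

%ΔQ = (19370 − 20570) / [(20570 + 19370)/2] = -1200/19970 = -0.060090…
%ΔP = (160 − 137) / [(137 + 160)/2] = 23/148.5 = 0.154882…
Arc Ed = %ΔQ / %ΔP = (-1200/19970) / (23/148.5) = -0.3879…

-0.39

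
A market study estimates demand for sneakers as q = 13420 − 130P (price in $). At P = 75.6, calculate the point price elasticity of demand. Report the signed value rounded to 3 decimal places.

-2.736

dq/dP = −130. At P = 75.6, q = 13420 − 130(75.6) = 3592.
Ed = (dq/dP)·(P/q) = −130 × (75.6/3592) = -2.73608…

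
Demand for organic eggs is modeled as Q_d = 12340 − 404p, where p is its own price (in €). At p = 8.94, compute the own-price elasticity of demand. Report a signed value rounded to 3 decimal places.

-0.414

At the given values, Q_d = 12340 − 404(8.94) = 8728.24.
∂Q_d/∂p = −404.
E = (-404) × (8.94/8728.24) = -0.41380…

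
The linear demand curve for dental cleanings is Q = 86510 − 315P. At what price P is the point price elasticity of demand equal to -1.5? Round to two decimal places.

Ed = −315P/(86510 − 315P). Set this equal to -1.5:
315P = 1.5·(86510 − 315P) ⇒ 315P(1 + 1.5) = 1.5·86510
P = 1.5·86510 / (315·2.5) = 164.7809…

164.78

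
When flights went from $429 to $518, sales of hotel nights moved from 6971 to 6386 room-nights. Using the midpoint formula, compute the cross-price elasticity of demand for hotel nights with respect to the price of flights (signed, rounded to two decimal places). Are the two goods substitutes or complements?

%ΔQ_{hotel nights} = (6386 − 6971)/avg = -585/6678.5 = -0.087594…
%ΔP_{flights} = (518 − 429)/avg = 89/473.5 = 0.187961…
E_cross = (-585/6678.5) / (89/473.5) = -0.4660…
E_cross < 0 ⇒ the goods are complements.

-0.47; complements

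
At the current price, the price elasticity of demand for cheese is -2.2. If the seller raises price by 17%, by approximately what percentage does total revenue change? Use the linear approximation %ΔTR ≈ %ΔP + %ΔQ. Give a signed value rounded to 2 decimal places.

%ΔQ ≈ Ed × %ΔP = (-2.2) × (+17%) = -37.4000%
%ΔTR ≈ %ΔP + %ΔQ = (+17%) + (-37.4000%) = -20.4000%

-20.40%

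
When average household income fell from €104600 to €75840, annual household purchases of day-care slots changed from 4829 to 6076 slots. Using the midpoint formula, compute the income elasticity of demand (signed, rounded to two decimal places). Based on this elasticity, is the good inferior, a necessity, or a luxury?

%ΔQ = (6076 − 4829)/[( 4829 + 6076)/2] = 1247/5452.5 = 0.228702…
%ΔIncome = (75840 − 104600)/[( 104600 + 75840)/2] = -28760/90220 = -0.318776…
E_income = (1247/5452.5) / (-28760/90220) = -0.7174…
E_income < 0 ⇒ inferior good.

-0.72; inferior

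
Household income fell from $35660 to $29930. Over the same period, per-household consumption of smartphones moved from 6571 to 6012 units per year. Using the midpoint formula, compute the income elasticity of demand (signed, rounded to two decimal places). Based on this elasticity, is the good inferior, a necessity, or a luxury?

0.51; necessity

%ΔQ = (6012 − 6571)/[( 6571 + 6012)/2] = -559/6291.5 = -0.088850…
%ΔIncome = (29930 − 35660)/[( 35660 + 29930)/2] = -5730/32795 = -0.174721…
E_income = (-559/6291.5) / (-5730/32795) = 0.5085…
0 < E_income < 1 ⇒ normal good, necessity.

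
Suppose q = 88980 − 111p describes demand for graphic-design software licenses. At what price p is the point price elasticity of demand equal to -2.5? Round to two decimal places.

572.59

Ed = −111p/(88980 − 111p). Set this equal to -2.5:
111p = 2.5·(88980 − 111p) ⇒ 111p(1 + 2.5) = 2.5·88980
p = 2.5·88980 / (111·3.5) = 572.5868…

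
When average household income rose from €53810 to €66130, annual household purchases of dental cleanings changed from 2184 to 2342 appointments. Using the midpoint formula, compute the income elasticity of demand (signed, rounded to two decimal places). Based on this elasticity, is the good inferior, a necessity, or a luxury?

0.34; necessity

%ΔQ = (2342 − 2184)/[( 2184 + 2342)/2] = 158/2263 = 0.069818…
%ΔIncome = (66130 − 53810)/[( 53810 + 66130)/2] = 12320/59970 = 0.205436…
E_income = (158/2263) / (12320/59970) = 0.3398…
0 < E_income < 1 ⇒ normal good, necessity.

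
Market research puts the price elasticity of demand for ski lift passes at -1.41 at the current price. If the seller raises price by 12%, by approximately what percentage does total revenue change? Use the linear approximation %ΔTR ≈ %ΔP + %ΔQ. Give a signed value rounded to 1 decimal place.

-4.9%

%ΔQ ≈ Ed × %ΔP = (-1.41) × (+12%) = -16.9200%
%ΔTR ≈ %ΔP + %ΔQ = (+12%) + (-16.9200%) = -4.9200%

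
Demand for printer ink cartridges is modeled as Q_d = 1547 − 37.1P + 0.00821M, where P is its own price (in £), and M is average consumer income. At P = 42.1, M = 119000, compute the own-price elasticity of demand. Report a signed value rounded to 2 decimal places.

At the given values, Q_d = 1547 − 37.1(42.1) + 0.00821(119000) = 962.08.
∂Q_d/∂P = −37.1.
E = (-37.1) × (42.1/962.08) = -1.6234…

-1.62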